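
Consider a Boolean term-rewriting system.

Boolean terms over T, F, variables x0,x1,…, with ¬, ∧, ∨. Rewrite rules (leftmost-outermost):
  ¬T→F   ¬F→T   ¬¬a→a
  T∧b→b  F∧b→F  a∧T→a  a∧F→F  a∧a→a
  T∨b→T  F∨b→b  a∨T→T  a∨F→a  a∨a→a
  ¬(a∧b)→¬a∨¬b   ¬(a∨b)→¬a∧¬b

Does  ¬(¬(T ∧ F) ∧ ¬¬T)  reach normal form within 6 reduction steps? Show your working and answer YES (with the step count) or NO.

  start: ¬(¬(T ∧ F) ∧ ¬¬T)
  →1  ¬¬(T ∧ F) ∨ ¬¬¬T
  →2  (T ∧ F) ∨ ¬¬¬T
  →3  F ∨ ¬¬¬T
  →4  ¬¬¬T
  →5  ¬T
  →6  F

Answer: YES — reaches normal form F in 6 ≤ 6 steps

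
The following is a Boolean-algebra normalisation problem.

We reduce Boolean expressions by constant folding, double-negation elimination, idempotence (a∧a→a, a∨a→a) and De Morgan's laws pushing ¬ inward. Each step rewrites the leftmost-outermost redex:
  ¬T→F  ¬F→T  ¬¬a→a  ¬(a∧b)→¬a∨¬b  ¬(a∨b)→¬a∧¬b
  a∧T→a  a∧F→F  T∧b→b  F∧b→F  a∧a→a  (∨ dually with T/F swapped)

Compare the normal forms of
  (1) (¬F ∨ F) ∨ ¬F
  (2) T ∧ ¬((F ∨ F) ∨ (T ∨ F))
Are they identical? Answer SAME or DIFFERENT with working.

Term A:
  start: (¬F ∨ F) ∨ ¬F
  →1  ¬F ∨ ¬F
  →2  ¬F
  →3  T

Term B:
  start: T ∧ ¬((F ∨ F) ∨ (T ∨ F))
  →1  ¬((F ∨ F) ∨ (T ∨ F))
  →2  ¬(F ∨ F) ∧ ¬(T ∨ F)
  →3  (¬F ∧ ¬F) ∧ ¬(T ∨ F)
  →4  ¬F ∧ ¬(T ∨ F)
  →5  T ∧ ¬(T ∨ F)
  →6  ¬(T ∨ F)
  →7  ¬T ∧ ¬F
  →8  F ∧ ¬F
  →9  F

Answer: DIFFERENT — A ⇓ T, B ⇓ F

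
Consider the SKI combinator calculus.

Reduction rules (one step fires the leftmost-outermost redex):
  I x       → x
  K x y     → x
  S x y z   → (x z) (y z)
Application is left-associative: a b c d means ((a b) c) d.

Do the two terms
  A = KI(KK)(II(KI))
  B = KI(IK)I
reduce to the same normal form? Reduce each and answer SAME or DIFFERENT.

Answer: DIFFERENT — A ⇓ KI, B ⇓ I

Reduction:
Term A:
  start: KI(KK)(II(KI))
  →1  I(II(KI))
  →2  II(KI)
  →3  I(KI)
  →4  KI

Term B:
  start: KI(IK)I
  →1  II
  →2  I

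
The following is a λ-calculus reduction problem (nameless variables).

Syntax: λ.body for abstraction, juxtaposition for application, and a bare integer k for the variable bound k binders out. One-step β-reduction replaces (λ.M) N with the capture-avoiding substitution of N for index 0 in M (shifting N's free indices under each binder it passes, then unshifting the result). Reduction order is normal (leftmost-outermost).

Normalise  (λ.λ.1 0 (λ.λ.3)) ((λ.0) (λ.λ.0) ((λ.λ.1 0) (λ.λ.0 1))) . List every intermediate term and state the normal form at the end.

Answer: normal form = λ.0 (λ.λ.λ.0)  (in 6 steps)

Derivation:
  start: (λ.λ.1 0 (λ.λ.3)) ((λ.0) (λ.λ.0) ((λ.λ.1 0) (λ.λ.0 1)))
  step 1: λ.(λ.0) (λ.λ.0) ((λ.λ.1 0) (λ.λ.0 1)) 0 (λ.λ.(λ.0) (λ.λ.0) ((λ.λ.1 0) (λ.λ.0 1)))
  step 2: λ.(λ.λ.0) ((λ.λ.1 0) (λ.λ.0 1)) 0 (λ.λ.(λ.0) (λ.λ.0) ((λ.λ.1 0) (λ.λ.0 1)))
  step 3: λ.(λ.0) 0 (λ.λ.(λ.0) (λ.λ.0) ((λ.λ.1 0) (λ.λ.0 1)))
  step 4: λ.0 (λ.λ.(λ.0) (λ.λ.0) ((λ.λ.1 0) (λ.λ.0 1)))
  step 5: λ.0 (λ.λ.(λ.λ.0) ((λ.λ.1 0) (λ.λ.0 1)))
  step 6: λ.0 (λ.λ.λ.0)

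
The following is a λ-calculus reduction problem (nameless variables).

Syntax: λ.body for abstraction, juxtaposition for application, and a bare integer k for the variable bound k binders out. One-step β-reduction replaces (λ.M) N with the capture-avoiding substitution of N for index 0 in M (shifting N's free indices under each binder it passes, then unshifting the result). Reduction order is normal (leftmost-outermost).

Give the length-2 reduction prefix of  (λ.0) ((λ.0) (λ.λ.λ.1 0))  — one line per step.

Answer: after 2 steps: λ.λ.λ.1 0

Derivation:
  start: (λ.0) ((λ.0) (λ.λ.λ.1 0))
  step 1: (λ.0) (λ.λ.λ.1 0)
  step 2: λ.λ.λ.1 0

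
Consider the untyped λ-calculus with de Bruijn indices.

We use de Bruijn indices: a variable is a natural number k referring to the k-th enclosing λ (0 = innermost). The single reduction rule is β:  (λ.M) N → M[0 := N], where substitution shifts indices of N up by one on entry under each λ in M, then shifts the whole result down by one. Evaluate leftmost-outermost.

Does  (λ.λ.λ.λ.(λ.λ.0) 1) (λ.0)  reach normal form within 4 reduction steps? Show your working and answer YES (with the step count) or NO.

Answer: YES — reaches normal form λ.λ.λ.λ.0 in 2 ≤ 4 steps

Reduction:
  start: (λ.λ.λ.λ.(λ.λ.0) 1) (λ.0)
  →1  λ.λ.λ.(λ.λ.0) 1
  →2  λ.λ.λ.λ.0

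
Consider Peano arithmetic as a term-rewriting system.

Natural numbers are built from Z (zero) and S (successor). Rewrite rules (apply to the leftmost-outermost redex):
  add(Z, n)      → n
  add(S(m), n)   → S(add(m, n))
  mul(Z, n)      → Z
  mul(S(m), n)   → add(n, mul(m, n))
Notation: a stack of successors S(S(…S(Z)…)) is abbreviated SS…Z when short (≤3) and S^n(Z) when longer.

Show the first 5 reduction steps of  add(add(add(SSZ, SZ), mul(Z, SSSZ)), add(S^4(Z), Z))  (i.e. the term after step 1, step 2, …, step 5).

Answer: after 5 steps: S(add(S(add(add(Z, SZ), mul(Z, SSSZ))), add(S^4(Z), Z)))

Working:
  start: add(add(add(SSZ, SZ), mul(Z, SSSZ)), add(S^4(Z), Z))
  [1] add(add(S(add(SZ, SZ)), mul(Z, SSSZ)), add(S^4(Z), Z))
  [2] add(S(add(add(SZ, SZ), mul(Z, SSSZ))), add(S^4(Z), Z))
  [3] S(add(add(add(SZ, SZ), mul(Z, SSSZ)), add(S^4(Z), Z)))
  [4] S(add(add(S(add(Z, SZ)), mul(Z, SSSZ)), add(S^4(Z), Z)))
  [5] S(add(S(add(add(Z, SZ), mul(Z, SSSZ))), add(S^4(Z), Z)))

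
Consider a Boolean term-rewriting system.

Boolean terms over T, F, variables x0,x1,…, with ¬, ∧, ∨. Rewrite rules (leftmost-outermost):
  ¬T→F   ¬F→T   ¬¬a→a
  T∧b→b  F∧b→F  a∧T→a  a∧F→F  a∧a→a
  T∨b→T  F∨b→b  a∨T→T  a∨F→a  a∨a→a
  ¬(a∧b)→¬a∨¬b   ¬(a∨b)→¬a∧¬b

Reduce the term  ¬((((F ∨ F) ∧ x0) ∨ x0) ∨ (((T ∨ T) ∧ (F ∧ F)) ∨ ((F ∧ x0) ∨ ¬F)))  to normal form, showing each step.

Answer: normal form = F  (in 25 steps)

Working:
  start: ¬((((F ∨ F) ∧ x0) ∨ x0) ∨ (((T ∨ T) ∧ (F ∧ F)) ∨ ((F ∧ x0) ∨ ¬F)))
  [1] ¬(((F ∨ F) ∧ x0) ∨ x0) ∧ ¬(((T ∨ T) ∧ (F ∧ F)) ∨ ((F ∧ x0) ∨ ¬F))
  [2] (¬((F ∨ F) ∧ x0) ∧ ¬x0) ∧ ¬(((T ∨ T) ∧ (F ∧ F)) ∨ ((F ∧ x0) ∨ ¬F))
  [3] ((¬(F ∨ F) ∨ ¬x0) ∧ ¬x0) ∧ ¬(((T ∨ T) ∧ (F ∧ F)) ∨ ((F ∧ x0) ∨ ¬F))
  [4] (((¬F ∧ ¬F) ∨ ¬x0) ∧ ¬x0) ∧ ¬(((T ∨ T) ∧ (F ∧ F)) ∨ ((F ∧ x0) ∨ ¬F))
  [5] ((¬F ∨ ¬x0) ∧ ¬x0) ∧ ¬(((T ∨ T) ∧ (F ∧ F)) ∨ ((F ∧ x0) ∨ ¬F))
  [6] ((T ∨ ¬x0) ∧ ¬x0) ∧ ¬(((T ∨ T) ∧ (F ∧ F)) ∨ ((F ∧ x0) ∨ ¬F))
  [7] (T ∧ ¬x0) ∧ ¬(((T ∨ T) ∧ (F ∧ F)) ∨ ((F ∧ x0) ∨ ¬F))
  [8] ¬x0 ∧ ¬(((T ∨ T) ∧ (F ∧ F)) ∨ ((F ∧ x0) ∨ ¬F))
  [9] ¬x0 ∧ (¬((T ∨ T) ∧ (F ∧ F)) ∧ ¬((F ∧ x0) ∨ ¬F))
  [10] ¬x0 ∧ ((¬(T ∨ T) ∨ ¬(F ∧ F)) ∧ ¬((F ∧ x0) ∨ ¬F))
  [11] ¬x0 ∧ (((¬T ∧ ¬T) ∨ ¬(F ∧ F)) ∧ ¬((F ∧ x0) ∨ ¬F))
  [12] ¬x0 ∧ ((¬T ∨ ¬(F ∧ F)) ∧ ¬((F ∧ x0) ∨ ¬F))
  [13] ¬x0 ∧ ((F ∨ ¬(F ∧ F)) ∧ ¬((F ∧ x0) ∨ ¬F))
  [14] ¬x0 ∧ (¬(F ∧ F) ∧ ¬((F ∧ x0) ∨ ¬F))
  [15] ¬x0 ∧ ((¬F ∨ ¬F) ∧ ¬((F ∧ x0) ∨ ¬F))
  [16] ¬x0 ∧ (¬F ∧ ¬((F ∧ x0) ∨ ¬F))
  [17] ¬x0 ∧ (T ∧ ¬((F ∧ x0) ∨ ¬F))
  [18] ¬x0 ∧ ¬((F ∧ x0) ∨ ¬F)
  [19] ¬x0 ∧ (¬(F ∧ x0) ∧ ¬¬F)
  [20] ¬x0 ∧ ((¬F ∨ ¬x0) ∧ ¬¬F)
  [21] ¬x0 ∧ ((T ∨ ¬x0) ∧ ¬¬F)
  [22] ¬x0 ∧ (T ∧ ¬¬F)
  [23] ¬x0 ∧ ¬¬F
  [24] ¬x0 ∧ F
  [25] F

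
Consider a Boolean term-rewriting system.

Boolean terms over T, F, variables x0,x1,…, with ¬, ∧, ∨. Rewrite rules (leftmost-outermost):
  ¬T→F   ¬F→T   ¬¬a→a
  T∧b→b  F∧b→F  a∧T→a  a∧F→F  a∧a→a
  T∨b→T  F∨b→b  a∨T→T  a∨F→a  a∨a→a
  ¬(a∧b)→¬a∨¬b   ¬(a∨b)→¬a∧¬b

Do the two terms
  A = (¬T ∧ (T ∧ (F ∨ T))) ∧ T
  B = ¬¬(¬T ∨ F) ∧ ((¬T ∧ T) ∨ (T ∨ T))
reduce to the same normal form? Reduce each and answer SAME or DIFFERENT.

Answer: SAME — A ⇓ F, B ⇓ F

Reduction:
Term A:
  start: (¬T ∧ (T ∧ (F ∨ T))) ∧ T
  [1] ¬T ∧ (T ∧ (F ∨ T))
  [2] F ∧ (T ∧ (F ∨ T))
  [3] F

Term B:
  start: ¬¬(¬T ∨ F) ∧ ((¬T ∧ T) ∨ (T ∨ T))
  [1] (¬T ∨ F) ∧ ((¬T ∧ T) ∨ (T ∨ T))
  [2] ¬T ∧ ((¬T ∧ T) ∨ (T ∨ T))
  [3] F ∧ ((¬T ∧ T) ∨ (T ∨ T))
  [4] F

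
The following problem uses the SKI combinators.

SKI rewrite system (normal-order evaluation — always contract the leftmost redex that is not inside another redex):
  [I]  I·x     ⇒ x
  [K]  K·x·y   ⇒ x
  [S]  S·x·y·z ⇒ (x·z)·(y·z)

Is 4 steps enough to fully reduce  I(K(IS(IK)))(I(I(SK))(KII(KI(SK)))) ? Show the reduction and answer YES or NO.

Answer: YES — reaches normal form SK in 4 ≤ 4 steps

Reduction:
  start: I(K(IS(IK)))(I(I(SK))(KII(KI(SK))))
  →1  K(IS(IK))(I(I(SK))(KII(KI(SK))))
  →2  IS(IK)
  →3  S(IK)
  →4  SK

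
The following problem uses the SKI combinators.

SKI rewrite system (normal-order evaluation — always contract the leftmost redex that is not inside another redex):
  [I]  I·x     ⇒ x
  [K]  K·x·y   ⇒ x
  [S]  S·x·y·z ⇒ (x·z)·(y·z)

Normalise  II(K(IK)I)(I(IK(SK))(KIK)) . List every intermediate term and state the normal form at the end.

Answer: normal form = K(SK)  (in 7 steps)

Working:
  start: II(K(IK)I)(I(IK(SK))(KIK))
  →1  I(K(IK)I)(I(IK(SK))(KIK))
  →2  K(IK)I(I(IK(SK))(KIK))
  →3  IK(I(IK(SK))(KIK))
  →4  K(I(IK(SK))(KIK))
  →5  K(IK(SK)(KIK))
  →6  K(K(SK)(KIK))
  →7  K(SK)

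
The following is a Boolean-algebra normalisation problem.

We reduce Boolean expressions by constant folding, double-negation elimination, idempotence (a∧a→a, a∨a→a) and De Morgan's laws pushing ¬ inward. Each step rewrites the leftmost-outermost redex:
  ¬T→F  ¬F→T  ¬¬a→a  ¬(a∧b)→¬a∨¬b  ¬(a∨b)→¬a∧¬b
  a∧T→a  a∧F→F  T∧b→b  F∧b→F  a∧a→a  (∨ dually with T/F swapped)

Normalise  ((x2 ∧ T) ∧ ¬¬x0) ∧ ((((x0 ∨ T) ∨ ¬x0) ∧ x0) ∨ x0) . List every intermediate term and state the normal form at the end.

Answer: normal form = (x2 ∧ x0) ∧ x0  (in 6 steps)

Working:
  start: ((x2 ∧ T) ∧ ¬¬x0) ∧ ((((x0 ∨ T) ∨ ¬x0) ∧ x0) ∨ x0)
  [1] (x2 ∧ ¬¬x0) ∧ ((((x0 ∨ T) ∨ ¬x0) ∧ x0) ∨ x0)
  [2] (x2 ∧ x0) ∧ ((((x0 ∨ T) ∨ ¬x0) ∧ x0) ∨ x0)
  [3] (x2 ∧ x0) ∧ (((T ∨ ¬x0) ∧ x0) ∨ x0)
  [4] (x2 ∧ x0) ∧ ((T ∧ x0) ∨ x0)
  [5] (x2 ∧ x0) ∧ (x0 ∨ x0)
  [6] (x2 ∧ x0) ∧ x0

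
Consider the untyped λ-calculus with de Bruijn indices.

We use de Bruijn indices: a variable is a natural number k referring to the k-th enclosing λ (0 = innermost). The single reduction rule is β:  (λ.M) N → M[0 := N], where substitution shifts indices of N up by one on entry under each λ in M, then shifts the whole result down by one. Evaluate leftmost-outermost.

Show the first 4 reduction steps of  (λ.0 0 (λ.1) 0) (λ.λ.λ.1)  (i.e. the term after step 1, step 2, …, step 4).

  start: (λ.0 0 (λ.1) 0) (λ.λ.λ.1)
  [1] (λ.λ.λ.1) (λ.λ.λ.1) (λ.λ.λ.λ.1) (λ.λ.λ.1)
  [2] (λ.λ.1) (λ.λ.λ.λ.1) (λ.λ.λ.1)
  [3] (λ.λ.λ.λ.λ.1) (λ.λ.λ.1)
  [4] λ.λ.λ.λ.1

Answer: after 4 steps: λ.λ.λ.λ.1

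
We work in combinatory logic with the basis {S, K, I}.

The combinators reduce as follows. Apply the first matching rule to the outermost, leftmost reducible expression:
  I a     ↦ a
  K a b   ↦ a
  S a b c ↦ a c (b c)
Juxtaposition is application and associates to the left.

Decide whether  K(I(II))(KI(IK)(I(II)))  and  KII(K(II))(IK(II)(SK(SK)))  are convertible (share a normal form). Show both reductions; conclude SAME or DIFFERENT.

Term A:
  start: K(I(II))(KI(IK)(I(II)))
  step 1: I(II)
  step 2: II
  step 3: I

Term B:
  start: KII(K(II))(IK(II)(SK(SK)))
  step 1: I(K(II))(IK(II)(SK(SK)))
  step 2: K(II)(IK(II)(SK(SK)))
  step 3: II
  step 4: I

Answer: SAME — A ⇓ I, B ⇓ I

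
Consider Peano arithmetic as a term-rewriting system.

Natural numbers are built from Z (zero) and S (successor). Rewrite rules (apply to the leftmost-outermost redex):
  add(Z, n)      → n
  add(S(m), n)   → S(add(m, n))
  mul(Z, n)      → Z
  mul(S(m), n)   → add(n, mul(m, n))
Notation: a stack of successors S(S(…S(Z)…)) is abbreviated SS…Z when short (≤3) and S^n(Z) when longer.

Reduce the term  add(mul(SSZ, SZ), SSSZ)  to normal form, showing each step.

  start: add(mul(SSZ, SZ), SSSZ)
  →1  add(add(SZ, mul(SZ, SZ)), SSSZ)
  →2  add(S(add(Z, mul(SZ, SZ))), SSSZ)
  →3  S(add(add(Z, mul(SZ, SZ)), SSSZ))
  →4  S(add(mul(SZ, SZ), SSSZ))
  →5  S(add(add(SZ, mul(Z, SZ)), SSSZ))
  →6  S(add(S(add(Z, mul(Z, SZ))), SSSZ))
  →7  S(S(add(add(Z, mul(Z, SZ)), SSSZ)))
  →8  S(S(add(mul(Z, SZ), SSSZ)))
  →9  S(S(add(Z, SSSZ)))
  →10  S^5(Z)

Answer: normal form = S^5(Z)  (in 10 steps)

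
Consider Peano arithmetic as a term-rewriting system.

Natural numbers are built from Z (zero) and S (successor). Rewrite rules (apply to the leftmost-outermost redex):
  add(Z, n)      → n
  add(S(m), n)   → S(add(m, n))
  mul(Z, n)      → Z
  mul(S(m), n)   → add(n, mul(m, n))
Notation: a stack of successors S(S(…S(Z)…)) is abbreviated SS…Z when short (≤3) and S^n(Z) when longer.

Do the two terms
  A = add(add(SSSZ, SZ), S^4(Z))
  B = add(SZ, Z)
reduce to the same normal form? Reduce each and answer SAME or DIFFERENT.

Term A:
  start: add(add(SSSZ, SZ), S^4(Z))
  [1] add(S(add(SSZ, SZ)), S^4(Z))
  [2] S(add(add(SSZ, SZ), S^4(Z)))
  [3] S(add(S(add(SZ, SZ)), S^4(Z)))
  [4] S(S(add(add(SZ, SZ), S^4(Z))))
  [5] S(S(add(S(add(Z, SZ)), S^4(Z))))
  [6] S(S(S(add(add(Z, SZ), S^4(Z)))))
  [7] S(S(S(add(SZ, S^4(Z)))))
  [8] S(S(S(S(add(Z, S^4(Z))))))
  [9] S^8(Z)

Term B:
  start: add(SZ, Z)
  [1] S(add(Z, Z))
  [2] SZ

Answer: DIFFERENT — A ⇓ S^8(Z), B ⇓ SZ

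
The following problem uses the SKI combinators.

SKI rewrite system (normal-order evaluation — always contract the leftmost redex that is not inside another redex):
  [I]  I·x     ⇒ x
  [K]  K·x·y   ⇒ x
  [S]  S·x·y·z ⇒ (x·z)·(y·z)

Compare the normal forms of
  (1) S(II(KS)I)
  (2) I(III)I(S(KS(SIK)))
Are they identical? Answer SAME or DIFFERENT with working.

Answer: SAME — A ⇓ SS, B ⇓ SS

Working:
Term A:
  start: S(II(KS)I)
  →1  S(I(KS)I)
  →2  S(KSI)
  →3  SS

Term B:
  start: I(III)I(S(KS(SIK)))
  →1  IIII(S(KS(SIK)))
  →2  III(S(KS(SIK)))
  →3  II(S(KS(SIK)))
  →4  I(S(KS(SIK)))
  →5  S(KS(SIK))
  →6  SS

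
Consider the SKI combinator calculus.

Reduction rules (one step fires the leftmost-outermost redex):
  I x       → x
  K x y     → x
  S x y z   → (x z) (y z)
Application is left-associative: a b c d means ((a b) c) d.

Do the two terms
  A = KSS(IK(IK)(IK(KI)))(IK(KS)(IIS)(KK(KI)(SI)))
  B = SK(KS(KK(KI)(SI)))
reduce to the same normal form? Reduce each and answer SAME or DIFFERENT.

Answer: SAME — A ⇓ SKS, B ⇓ SKS

Derivation:
Term A:
  start: KSS(IK(IK)(IK(KI)))(IK(KS)(IIS)(KK(KI)(SI)))
  step 1: S(IK(IK)(IK(KI)))(IK(KS)(IIS)(KK(KI)(SI)))
  step 2: S(K(IK)(IK(KI)))(IK(KS)(IIS)(KK(KI)(SI)))
  step 3: S(IK)(IK(KS)(IIS)(KK(KI)(SI)))
  step 4: SK(IK(KS)(IIS)(KK(KI)(SI)))
  step 5: SK(K(KS)(IIS)(KK(KI)(SI)))
  step 6: SK(KS(KK(KI)(SI)))
  step 7: SKS

Term B:
  start: SK(KS(KK(KI)(SI)))
  step 1: SKS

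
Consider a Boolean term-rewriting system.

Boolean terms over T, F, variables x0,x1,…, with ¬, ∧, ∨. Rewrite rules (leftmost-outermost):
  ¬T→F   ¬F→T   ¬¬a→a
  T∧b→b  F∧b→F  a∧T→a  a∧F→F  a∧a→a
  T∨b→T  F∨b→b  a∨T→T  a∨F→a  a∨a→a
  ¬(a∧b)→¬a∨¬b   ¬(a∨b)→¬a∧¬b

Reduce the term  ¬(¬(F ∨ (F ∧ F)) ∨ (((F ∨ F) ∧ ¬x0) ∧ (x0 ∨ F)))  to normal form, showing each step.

Answer: normal form = F  (in 5 steps)

Working:
  start: ¬(¬(F ∨ (F ∧ F)) ∨ (((F ∨ F) ∧ ¬x0) ∧ (x0 ∨ F)))
  →1  ¬¬(F ∨ (F ∧ F)) ∧ ¬(((F ∨ F) ∧ ¬x0) ∧ (x0 ∨ F))
  →2  (F ∨ (F ∧ F)) ∧ ¬(((F ∨ F) ∧ ¬x0) ∧ (x0 ∨ F))
  →3  (F ∧ F) ∧ ¬(((F ∨ F) ∧ ¬x0) ∧ (x0 ∨ F))
  →4  F ∧ ¬(((F ∨ F) ∧ ¬x0) ∧ (x0 ∨ F))
  →5  F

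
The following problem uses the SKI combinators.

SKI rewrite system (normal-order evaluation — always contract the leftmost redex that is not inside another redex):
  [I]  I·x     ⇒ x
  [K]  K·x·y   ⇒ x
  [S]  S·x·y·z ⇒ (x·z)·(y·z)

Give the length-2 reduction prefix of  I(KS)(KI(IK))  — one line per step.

Answer: after 2 steps: S

Reduction:
  start: I(KS)(KI(IK))
  step 1: KS(KI(IK))
  step 2: S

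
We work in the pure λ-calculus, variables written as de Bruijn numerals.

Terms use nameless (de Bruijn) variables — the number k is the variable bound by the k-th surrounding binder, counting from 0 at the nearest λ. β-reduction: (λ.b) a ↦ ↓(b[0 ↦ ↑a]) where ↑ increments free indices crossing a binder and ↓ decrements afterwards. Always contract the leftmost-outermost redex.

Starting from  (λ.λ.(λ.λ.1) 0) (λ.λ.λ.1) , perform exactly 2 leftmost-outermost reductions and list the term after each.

  start: (λ.λ.(λ.λ.1) 0) (λ.λ.λ.1)
  [1] λ.(λ.λ.1) 0
  [2] λ.λ.1

Answer: after 2 steps: λ.λ.1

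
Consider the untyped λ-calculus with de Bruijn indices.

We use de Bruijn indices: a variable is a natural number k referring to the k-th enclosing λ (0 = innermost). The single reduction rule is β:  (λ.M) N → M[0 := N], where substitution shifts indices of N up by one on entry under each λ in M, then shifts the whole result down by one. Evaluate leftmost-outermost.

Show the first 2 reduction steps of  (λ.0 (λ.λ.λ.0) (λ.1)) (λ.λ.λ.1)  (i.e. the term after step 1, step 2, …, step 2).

Answer: after 2 steps: (λ.λ.1) (λ.λ.λ.λ.1)

Working:
  start: (λ.0 (λ.λ.λ.0) (λ.1)) (λ.λ.λ.1)
  →1  (λ.λ.λ.1) (λ.λ.λ.0) (λ.λ.λ.λ.1)
  →2  (λ.λ.1) (λ.λ.λ.λ.1)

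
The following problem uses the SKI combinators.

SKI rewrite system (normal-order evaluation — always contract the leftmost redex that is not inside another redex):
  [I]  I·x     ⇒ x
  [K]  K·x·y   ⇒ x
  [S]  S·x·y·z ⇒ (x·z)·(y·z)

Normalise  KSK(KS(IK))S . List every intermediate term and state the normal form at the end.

  start: KSK(KS(IK))S
  →1  S(KS(IK))S
  →2  SSS

Answer: normal form = SSS  (in 2 steps)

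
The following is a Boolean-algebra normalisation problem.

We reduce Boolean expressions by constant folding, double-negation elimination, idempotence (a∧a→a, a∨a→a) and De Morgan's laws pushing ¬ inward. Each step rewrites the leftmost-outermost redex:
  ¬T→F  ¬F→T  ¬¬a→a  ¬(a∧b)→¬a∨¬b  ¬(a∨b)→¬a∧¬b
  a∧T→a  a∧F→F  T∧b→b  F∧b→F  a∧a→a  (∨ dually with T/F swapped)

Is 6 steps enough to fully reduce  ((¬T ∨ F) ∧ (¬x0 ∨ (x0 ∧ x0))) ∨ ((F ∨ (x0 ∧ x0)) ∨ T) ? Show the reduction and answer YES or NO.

  start: ((¬T ∨ F) ∧ (¬x0 ∨ (x0 ∧ x0))) ∨ ((F ∨ (x0 ∧ x0)) ∨ T)
  step 1: (¬T ∧ (¬x0 ∨ (x0 ∧ x0))) ∨ ((F ∨ (x0 ∧ x0)) ∨ T)
  step 2: (F ∧ (¬x0 ∨ (x0 ∧ x0))) ∨ ((F ∨ (x0 ∧ x0)) ∨ T)
  step 3: F ∨ ((F ∨ (x0 ∧ x0)) ∨ T)
  step 4: (F ∨ (x0 ∧ x0)) ∨ T
  step 5: T

Answer: YES — reaches normal form T in 5 ≤ 6 steps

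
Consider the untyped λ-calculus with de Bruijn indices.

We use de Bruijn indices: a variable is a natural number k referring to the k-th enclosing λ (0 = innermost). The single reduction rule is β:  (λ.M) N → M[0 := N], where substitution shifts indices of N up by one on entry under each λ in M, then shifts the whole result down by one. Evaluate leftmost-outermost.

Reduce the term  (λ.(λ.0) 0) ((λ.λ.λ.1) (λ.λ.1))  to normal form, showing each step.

Answer: normal form = λ.λ.1  (in 3 steps)

Derivation:
  start: (λ.(λ.0) 0) ((λ.λ.λ.1) (λ.λ.1))
  step 1: (λ.0) ((λ.λ.λ.1) (λ.λ.1))
  step 2: (λ.λ.λ.1) (λ.λ.1)
  step 3: λ.λ.1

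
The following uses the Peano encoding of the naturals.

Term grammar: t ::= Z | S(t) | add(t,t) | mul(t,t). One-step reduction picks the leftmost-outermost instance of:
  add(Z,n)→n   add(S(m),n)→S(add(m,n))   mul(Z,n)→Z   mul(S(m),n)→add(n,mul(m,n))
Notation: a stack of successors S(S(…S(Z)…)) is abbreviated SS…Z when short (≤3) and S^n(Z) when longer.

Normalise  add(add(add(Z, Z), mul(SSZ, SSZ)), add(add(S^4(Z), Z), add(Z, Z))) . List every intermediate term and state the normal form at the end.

  start: add(add(add(Z, Z), mul(SSZ, SSZ)), add(add(S^4(Z), Z), add(Z, Z)))
  step 1: add(add(Z, mul(SSZ, SSZ)), add(add(S^4(Z), Z), add(Z, Z)))
  step 2: add(mul(SSZ, SSZ), add(add(S^4(Z), Z), add(Z, Z)))
  step 3: add(add(SSZ, mul(SZ, SSZ)), add(add(S^4(Z), Z), add(Z, Z)))
  step 4: add(S(add(SZ, mul(SZ, SSZ))), add(add(S^4(Z), Z), add(Z, Z)))
  step 5: S(add(add(SZ, mul(SZ, SSZ)), add(add(S^4(Z), Z), add(Z, Z))))
  step 6: S(add(S(add(Z, mul(SZ, SSZ))), add(add(S^4(Z), Z), add(Z, Z))))
  step 7: S(S(add(add(Z, mul(SZ, SSZ)), add(add(S^4(Z), Z), add(Z, Z)))))
  step 8: S(S(add(mul(SZ, SSZ), add(add(S^4(Z), Z), add(Z, Z)))))
  step 9: S(S(add(add(SSZ, mul(Z, SSZ)), add(add(S^4(Z), Z), add(Z, Z)))))
  step 10: S(S(add(S(add(SZ, mul(Z, SSZ))), add(add(S^4(Z), Z), add(Z, Z)))))
  step 11: S(S(S(add(add(SZ, mul(Z, SSZ)), add(add(S^4(Z), Z), add(Z, Z))))))
  step 12: S(S(S(add(S(add(Z, mul(Z, SSZ))), add(add(S^4(Z), Z), add(Z, Z))))))
  step 13: S(S(S(S(add(add(Z, mul(Z, SSZ)), add(add(S^4(Z), Z), add(Z, Z)))))))
  step 14: S(S(S(S(add(mul(Z, SSZ), add(add(S^4(Z), Z), add(Z, Z)))))))
  step 15: S(S(S(S(add(Z, add(add(S^4(Z), Z), add(Z, Z)))))))
  step 16: S(S(S(S(add(add(S^4(Z), Z), add(Z, Z))))))
  step 17: S(S(S(S(add(S(add(SSSZ, Z)), add(Z, Z))))))
  step 18: S(S(S(S(S(add(add(SSSZ, Z), add(Z, Z)))))))
  step 19: S(S(S(S(S(add(S(add(SSZ, Z)), add(Z, Z)))))))
  step 20: S(S(S(S(S(S(add(add(SSZ, Z), add(Z, Z))))))))
  step 21: S(S(S(S(S(S(add(S(add(SZ, Z)), add(Z, Z))))))))
  step 22: S(S(S(S(S(S(S(add(add(SZ, Z), add(Z, Z)))))))))
  step 23: S(S(S(S(S(S(S(add(S(add(Z, Z)), add(Z, Z)))))))))
  step 24: S(S(S(S(S(S(S(S(add(add(Z, Z), add(Z, Z))))))))))
  step 25: S(S(S(S(S(S(S(S(add(Z, add(Z, Z))))))))))
  step 26: S(S(S(S(S(S(S(S(add(Z, Z)))))))))
  step 27: S^8(Z)

Answer: normal form = S^8(Z)  (in 27 steps)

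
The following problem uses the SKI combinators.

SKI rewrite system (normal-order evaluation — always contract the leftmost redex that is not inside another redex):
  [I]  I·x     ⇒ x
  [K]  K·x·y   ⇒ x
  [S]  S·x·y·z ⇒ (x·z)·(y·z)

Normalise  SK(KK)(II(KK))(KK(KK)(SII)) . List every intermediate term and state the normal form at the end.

  start: SK(KK)(II(KK))(KK(KK)(SII))
  step 1: K(II(KK))(KK(II(KK)))(KK(KK)(SII))
  step 2: II(KK)(KK(KK)(SII))
  step 3: I(KK)(KK(KK)(SII))
  step 4: KK(KK(KK)(SII))
  step 5: K

Answer: normal form = K  (in 5 steps)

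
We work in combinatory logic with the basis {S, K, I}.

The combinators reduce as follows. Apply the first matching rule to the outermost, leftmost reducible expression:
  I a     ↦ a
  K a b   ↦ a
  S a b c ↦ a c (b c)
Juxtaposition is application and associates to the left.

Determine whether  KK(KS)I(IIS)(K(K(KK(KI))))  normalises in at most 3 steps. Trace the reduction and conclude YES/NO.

Answer: NO — after 3 steps the term is K(K(KK(KI))), not yet normal

Reduction:
  start: KK(KS)I(IIS)(K(K(KK(KI))))
  →1  KI(IIS)(K(K(KK(KI))))
  →2  I(K(K(KK(KI))))
  →3  K(K(KK(KI)))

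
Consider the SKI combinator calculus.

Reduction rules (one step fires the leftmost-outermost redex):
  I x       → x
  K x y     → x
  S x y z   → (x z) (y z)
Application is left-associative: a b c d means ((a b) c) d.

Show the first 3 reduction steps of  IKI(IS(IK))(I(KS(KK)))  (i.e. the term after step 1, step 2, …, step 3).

  start: IKI(IS(IK))(I(KS(KK)))
  [1] KI(IS(IK))(I(KS(KK)))
  [2] I(I(KS(KK)))
  [3] I(KS(KK))

Answer: after 3 steps: I(KS(KK))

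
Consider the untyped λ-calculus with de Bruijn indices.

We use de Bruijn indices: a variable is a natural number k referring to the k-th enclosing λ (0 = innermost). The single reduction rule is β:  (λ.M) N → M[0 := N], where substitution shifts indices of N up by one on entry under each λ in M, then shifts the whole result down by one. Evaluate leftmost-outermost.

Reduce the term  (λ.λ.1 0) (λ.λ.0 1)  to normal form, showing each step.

Answer: normal form = λ.λ.0 1  (in 2 steps)

Reduction:
  start: (λ.λ.1 0) (λ.λ.0 1)
  →1  λ.(λ.λ.0 1) 0
  →2  λ.λ.0 1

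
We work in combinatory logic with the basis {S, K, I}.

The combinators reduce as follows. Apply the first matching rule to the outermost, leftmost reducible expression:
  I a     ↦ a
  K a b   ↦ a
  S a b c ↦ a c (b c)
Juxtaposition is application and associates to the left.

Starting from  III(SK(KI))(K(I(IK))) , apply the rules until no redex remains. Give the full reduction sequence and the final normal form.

  start: III(SK(KI))(K(I(IK)))
  →1  II(SK(KI))(K(I(IK)))
  →2  I(SK(KI))(K(I(IK)))
  →3  SK(KI)(K(I(IK)))
  →4  K(K(I(IK)))(KI(K(I(IK))))
  →5  K(I(IK))
  →6  K(IK)
  →7  KK

Answer: normal form = KK  (in 7 steps)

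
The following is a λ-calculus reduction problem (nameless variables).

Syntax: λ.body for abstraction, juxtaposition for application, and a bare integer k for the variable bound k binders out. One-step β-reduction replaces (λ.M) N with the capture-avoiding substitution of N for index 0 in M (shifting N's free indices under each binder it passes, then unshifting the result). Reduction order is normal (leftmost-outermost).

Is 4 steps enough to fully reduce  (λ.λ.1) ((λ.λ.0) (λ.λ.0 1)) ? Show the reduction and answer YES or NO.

  start: (λ.λ.1) ((λ.λ.0) (λ.λ.0 1))
  step 1: λ.(λ.λ.0) (λ.λ.0 1)
  step 2: λ.λ.0

Answer: YES — reaches normal form λ.λ.0 in 2 ≤ 4 steps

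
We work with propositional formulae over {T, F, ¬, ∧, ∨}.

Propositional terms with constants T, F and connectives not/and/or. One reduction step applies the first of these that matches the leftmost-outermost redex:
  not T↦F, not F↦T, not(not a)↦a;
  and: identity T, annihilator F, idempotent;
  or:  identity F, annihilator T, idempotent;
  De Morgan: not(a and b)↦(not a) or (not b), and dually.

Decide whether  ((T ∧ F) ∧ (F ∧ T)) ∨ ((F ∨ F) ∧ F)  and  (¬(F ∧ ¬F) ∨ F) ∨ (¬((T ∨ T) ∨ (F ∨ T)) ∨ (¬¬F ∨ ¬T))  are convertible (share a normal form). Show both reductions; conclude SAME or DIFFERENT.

Term A:
  start: ((T ∧ F) ∧ (F ∧ T)) ∨ ((F ∨ F) ∧ F)
  step 1: (F ∧ (F ∧ T)) ∨ ((F ∨ F) ∧ F)
  step 2: F ∨ ((F ∨ F) ∧ F)
  step 3: (F ∨ F) ∧ F
  step 4: F

Term B:
  start: (¬(F ∧ ¬F) ∨ F) ∨ (¬((T ∨ T) ∨ (F ∨ T)) ∨ (¬¬F ∨ ¬T))
  step 1: ¬(F ∧ ¬F) ∨ (¬((T ∨ T) ∨ (F ∨ T)) ∨ (¬¬F ∨ ¬T))
  step 2: (¬F ∨ ¬¬F) ∨ (¬((T ∨ T) ∨ (F ∨ T)) ∨ (¬¬F ∨ ¬T))
  step 3: (T ∨ ¬¬F) ∨ (¬((T ∨ T) ∨ (F ∨ T)) ∨ (¬¬F ∨ ¬T))
  step 4: T ∨ (¬((T ∨ T) ∨ (F ∨ T)) ∨ (¬¬F ∨ ¬T))
  step 5: T

Answer: DIFFERENT — A ⇓ F, B ⇓ T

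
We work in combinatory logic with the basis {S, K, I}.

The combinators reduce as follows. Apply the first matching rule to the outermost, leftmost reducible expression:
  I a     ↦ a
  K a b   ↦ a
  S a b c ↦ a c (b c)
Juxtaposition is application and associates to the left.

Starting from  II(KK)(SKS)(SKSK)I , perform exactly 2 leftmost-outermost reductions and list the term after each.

Answer: after 2 steps: KK(SKS)(SKSK)I

Reduction:
  start: II(KK)(SKS)(SKSK)I
  [1] I(KK)(SKS)(SKSK)I
  [2] KK(SKS)(SKSK)I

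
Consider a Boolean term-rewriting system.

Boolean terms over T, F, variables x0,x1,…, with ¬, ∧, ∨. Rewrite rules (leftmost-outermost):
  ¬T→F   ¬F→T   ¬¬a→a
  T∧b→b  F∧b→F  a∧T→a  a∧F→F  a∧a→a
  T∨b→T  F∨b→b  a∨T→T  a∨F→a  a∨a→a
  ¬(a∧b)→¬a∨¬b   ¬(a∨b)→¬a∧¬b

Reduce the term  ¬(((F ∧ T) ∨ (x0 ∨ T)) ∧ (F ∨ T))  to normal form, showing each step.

  start: ¬(((F ∧ T) ∨ (x0 ∨ T)) ∧ (F ∨ T))
  step 1: ¬((F ∧ T) ∨ (x0 ∨ T)) ∨ ¬(F ∨ T)
  step 2: (¬(F ∧ T) ∧ ¬(x0 ∨ T)) ∨ ¬(F ∨ T)
  step 3: ((¬F ∨ ¬T) ∧ ¬(x0 ∨ T)) ∨ ¬(F ∨ T)
  step 4: ((T ∨ ¬T) ∧ ¬(x0 ∨ T)) ∨ ¬(F ∨ T)
  step 5: (T ∧ ¬(x0 ∨ T)) ∨ ¬(F ∨ T)
  step 6: ¬(x0 ∨ T) ∨ ¬(F ∨ T)
  step 7: (¬x0 ∧ ¬T) ∨ ¬(F ∨ T)
  step 8: (¬x0 ∧ F) ∨ ¬(F ∨ T)
  step 9: F ∨ ¬(F ∨ T)
  step 10: ¬(F ∨ T)
  step 11: ¬F ∧ ¬T
  step 12: T ∧ ¬T
  step 13: ¬T
  step 14: F

Answer: normal form = F  (in 14 steps)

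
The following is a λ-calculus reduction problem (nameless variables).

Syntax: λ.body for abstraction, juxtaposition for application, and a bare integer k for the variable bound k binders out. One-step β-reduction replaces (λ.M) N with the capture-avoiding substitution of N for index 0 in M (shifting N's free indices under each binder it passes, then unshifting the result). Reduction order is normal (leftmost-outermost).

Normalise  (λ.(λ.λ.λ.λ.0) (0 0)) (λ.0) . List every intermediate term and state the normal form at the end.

  start: (λ.(λ.λ.λ.λ.0) (0 0)) (λ.0)
  step 1: (λ.λ.λ.λ.0) ((λ.0) (λ.0))
  step 2: λ.λ.λ.0

Answer: normal form = λ.λ.λ.0  (in 2 steps)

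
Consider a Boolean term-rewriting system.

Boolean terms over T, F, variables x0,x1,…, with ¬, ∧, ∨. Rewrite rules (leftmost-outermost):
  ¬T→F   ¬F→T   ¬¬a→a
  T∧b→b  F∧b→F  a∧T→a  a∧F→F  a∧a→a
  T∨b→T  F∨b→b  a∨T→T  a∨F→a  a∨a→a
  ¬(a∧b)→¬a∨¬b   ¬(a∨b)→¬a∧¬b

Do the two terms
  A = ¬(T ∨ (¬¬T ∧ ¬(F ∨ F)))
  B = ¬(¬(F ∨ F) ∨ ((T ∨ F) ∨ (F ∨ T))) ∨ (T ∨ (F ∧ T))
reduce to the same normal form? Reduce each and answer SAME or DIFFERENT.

Answer: DIFFERENT — A ⇓ F, B ⇓ T

Derivation:
Term A:
  start: ¬(T ∨ (¬¬T ∧ ¬(F ∨ F)))
  →1  ¬T ∧ ¬(¬¬T ∧ ¬(F ∨ F))
  →2  F ∧ ¬(¬¬T ∧ ¬(F ∨ F))
  →3  F

Term B:
  start: ¬(¬(F ∨ F) ∨ ((T ∨ F) ∨ (F ∨ T))) ∨ (T ∨ (F ∧ T))
  →1  (¬¬(F ∨ F) ∧ ¬((T ∨ F) ∨ (F ∨ T))) ∨ (T ∨ (F ∧ T))
  →2  ((F ∨ F) ∧ ¬((T ∨ F) ∨ (F ∨ T))) ∨ (T ∨ (F ∧ T))
  →3  (F ∧ ¬((T ∨ F) ∨ (F ∨ T))) ∨ (T ∨ (F ∧ T))
  →4  F ∨ (T ∨ (F ∧ T))
  →5  T ∨ (F ∧ T)
  →6  T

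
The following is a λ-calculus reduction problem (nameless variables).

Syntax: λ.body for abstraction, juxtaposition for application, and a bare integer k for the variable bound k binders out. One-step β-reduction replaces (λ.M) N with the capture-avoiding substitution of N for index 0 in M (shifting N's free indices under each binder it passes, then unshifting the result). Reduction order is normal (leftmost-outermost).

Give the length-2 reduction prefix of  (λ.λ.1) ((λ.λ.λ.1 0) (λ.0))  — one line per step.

  start: (λ.λ.1) ((λ.λ.λ.1 0) (λ.0))
  [1] λ.(λ.λ.λ.1 0) (λ.0)
  [2] λ.λ.λ.1 0

Answer: after 2 steps: λ.λ.λ.1 0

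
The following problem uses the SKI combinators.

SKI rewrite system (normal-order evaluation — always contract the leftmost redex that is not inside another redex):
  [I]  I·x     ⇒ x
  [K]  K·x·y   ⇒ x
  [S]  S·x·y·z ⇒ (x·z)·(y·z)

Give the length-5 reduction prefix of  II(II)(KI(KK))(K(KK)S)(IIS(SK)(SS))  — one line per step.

  start: II(II)(KI(KK))(K(KK)S)(IIS(SK)(SS))
  →1  I(II)(KI(KK))(K(KK)S)(IIS(SK)(SS))
  →2  II(KI(KK))(K(KK)S)(IIS(SK)(SS))
  →3  I(KI(KK))(K(KK)S)(IIS(SK)(SS))
  →4  KI(KK)(K(KK)S)(IIS(SK)(SS))
  →5  I(K(KK)S)(IIS(SK)(SS))

Answer: after 5 steps: I(K(KK)S)(IIS(SK)(SS))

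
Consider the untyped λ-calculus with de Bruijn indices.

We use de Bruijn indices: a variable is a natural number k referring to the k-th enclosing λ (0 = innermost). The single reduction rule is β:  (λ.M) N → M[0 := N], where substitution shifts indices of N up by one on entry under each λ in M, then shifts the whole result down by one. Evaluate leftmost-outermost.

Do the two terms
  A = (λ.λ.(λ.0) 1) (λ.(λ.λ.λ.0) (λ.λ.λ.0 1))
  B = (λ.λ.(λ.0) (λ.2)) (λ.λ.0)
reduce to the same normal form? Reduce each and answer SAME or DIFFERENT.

Term A:
  start: (λ.λ.(λ.0) 1) (λ.(λ.λ.λ.0) (λ.λ.λ.0 1))
  step 1: λ.(λ.0) (λ.(λ.λ.λ.0) (λ.λ.λ.0 1))
  step 2: λ.λ.(λ.λ.λ.0) (λ.λ.λ.0 1)
  step 3: λ.λ.λ.λ.0

Term B:
  start: (λ.λ.(λ.0) (λ.2)) (λ.λ.0)
  step 1: λ.(λ.0) (λ.λ.λ.0)
  step 2: λ.λ.λ.λ.0

Answer: SAME — A ⇓ λ.λ.λ.λ.0, B ⇓ λ.λ.λ.λ.0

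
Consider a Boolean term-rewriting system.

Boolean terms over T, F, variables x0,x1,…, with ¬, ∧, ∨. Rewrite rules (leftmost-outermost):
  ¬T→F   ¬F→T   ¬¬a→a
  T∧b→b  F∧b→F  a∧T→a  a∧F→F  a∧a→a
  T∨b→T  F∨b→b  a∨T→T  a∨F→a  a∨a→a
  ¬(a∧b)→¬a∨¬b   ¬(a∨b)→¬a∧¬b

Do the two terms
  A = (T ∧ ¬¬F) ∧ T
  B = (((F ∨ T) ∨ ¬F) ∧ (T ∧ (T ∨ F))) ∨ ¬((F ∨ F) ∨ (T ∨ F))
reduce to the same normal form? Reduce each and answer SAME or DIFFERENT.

Answer: DIFFERENT — A ⇓ F, B ⇓ T

Derivation:
Term A:
  start: (T ∧ ¬¬F) ∧ T
  step 1: T ∧ ¬¬F
  step 2: ¬¬F
  step 3: F

Term B:
  start: (((F ∨ T) ∨ ¬F) ∧ (T ∧ (T ∨ F))) ∨ ¬((F ∨ F) ∨ (T ∨ F))
  step 1: ((T ∨ ¬F) ∧ (T ∧ (T ∨ F))) ∨ ¬((F ∨ F) ∨ (T ∨ F))
  step 2: (T ∧ (T ∧ (T ∨ F))) ∨ ¬((F ∨ F) ∨ (T ∨ F))
  step 3: (T ∧ (T ∨ F)) ∨ ¬((F ∨ F) ∨ (T ∨ F))
  step 4: (T ∨ F) ∨ ¬((F ∨ F) ∨ (T ∨ F))
  step 5: T ∨ ¬((F ∨ F) ∨ (T ∨ F))
  step 6: T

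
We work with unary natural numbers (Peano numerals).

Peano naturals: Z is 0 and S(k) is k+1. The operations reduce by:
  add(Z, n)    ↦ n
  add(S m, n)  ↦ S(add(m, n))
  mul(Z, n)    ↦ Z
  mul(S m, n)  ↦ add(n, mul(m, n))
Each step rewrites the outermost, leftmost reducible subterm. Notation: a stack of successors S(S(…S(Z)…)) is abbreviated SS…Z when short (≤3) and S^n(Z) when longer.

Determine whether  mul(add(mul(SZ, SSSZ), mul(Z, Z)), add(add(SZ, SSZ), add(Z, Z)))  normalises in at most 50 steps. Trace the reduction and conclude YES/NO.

  start: mul(add(mul(SZ, SSSZ), mul(Z, Z)), add(add(SZ, SSZ), add(Z, Z)))
  step 1: mul(add(add(SSSZ, mul(Z, SSSZ)), mul(Z, Z)), add(add(SZ, SSZ), add(Z, Z)))
  step 2: mul(add(S(add(SSZ, mul(Z, SSSZ))), mul(Z, Z)), add(add(SZ, SSZ), add(Z, Z)))
  step 3: mul(S(add(add(SSZ, mul(Z, SSSZ)), mul(Z, Z))), add(add(SZ, SSZ), add(Z, Z)))
  step 4: add(add(add(SZ, SSZ), add(Z, Z)), mul(add(add(SSZ, mul(Z, SSSZ)), mul(Z, Z)), add(add(SZ, SSZ), add(Z, Z))))
  step 5: add(add(S(add(Z, SSZ)), add(Z, Z)), mul(add(add(SSZ, mul(Z, SSSZ)), mul(Z, Z)), add(add(SZ, SSZ), add(Z, Z))))
  step 6: add(S(add(add(Z, SSZ), add(Z, Z))), mul(add(add(SSZ, mul(Z, SSSZ)), mul(Z, Z)), add(add(SZ, SSZ), add(Z, Z))))
  step 7: S(add(add(add(Z, SSZ), add(Z, Z)), mul(add(add(SSZ, mul(Z, SSSZ)), mul(Z, Z)), add(add(SZ, SSZ), add(Z, Z)))))
  step 8: S(add(add(SSZ, add(Z, Z)), mul(add(add(SSZ, mul(Z, SSSZ)), mul(Z, Z)), add(add(SZ, SSZ), add(Z, Z)))))
  step 9: S(add(S(add(SZ, add(Z, Z))), mul(add(add(SSZ, mul(Z, SSSZ)), mul(Z, Z)), add(add(SZ, SSZ), add(Z, Z)))))
  step 10: S(S(add(add(SZ, add(Z, Z)), mul(add(add(SSZ, mul(Z, SSSZ)), mul(Z, Z)), add(add(SZ, SSZ), add(Z, Z))))))
  step 11: S(S(add(S(add(Z, add(Z, Z))), mul(add(add(SSZ, mul(Z, SSSZ)), mul(Z, Z)), add(add(SZ, SSZ), add(Z, Z))))))
  step 12: S(S(S(add(add(Z, add(Z, Z)), mul(add(add(SSZ, mul(Z, SSSZ)), mul(Z, Z)), add(add(SZ, SSZ), add(Z, Z)))))))
  step 13: S(S(S(add(add(Z, Z), mul(add(add(SSZ, mul(Z, SSSZ)), mul(Z, Z)), add(add(SZ, SSZ), add(Z, Z)))))))
  step 14: S(S(S(add(Z, mul(add(add(SSZ, mul(Z, SSSZ)), mul(Z, Z)), add(add(SZ, SSZ), add(Z, Z)))))))
  step 15: S(S(S(mul(add(add(SSZ, mul(Z, SSSZ)), mul(Z, Z)), add(add(SZ, SSZ), add(Z, Z))))))
  step 16: S(S(S(mul(add(S(add(SZ, mul(Z, SSSZ))), mul(Z, Z)), add(add(SZ, SSZ), add(Z, Z))))))
  step 17: S(S(S(mul(S(add(add(SZ, mul(Z, SSSZ)), mul(Z, Z))), add(add(SZ, SSZ), add(Z, Z))))))
  step 18: S(S(S(add(add(add(SZ, SSZ), add(Z, Z)), mul(add(add(SZ, mul(Z, SSSZ)), mul(Z, Z)), add(add(SZ, SSZ), add(Z, Z)))))))
  step 19: S(S(S(add(add(S(add(Z, SSZ)), add(Z, Z)), mul(add(add(SZ, mul(Z, SSSZ)), mul(Z, Z)), add(add(SZ, SSZ), add(Z, Z)))))))
  step 20: S(S(S(add(S(add(add(Z, SSZ), add(Z, Z))), mul(add(add(SZ, mul(Z, SSSZ)), mul(Z, Z)), add(add(SZ, SSZ), add(Z, Z)))))))
  step 21: S(S(S(S(add(add(add(Z, SSZ), add(Z, Z)), mul(add(add(SZ, mul(Z, SSSZ)), mul(Z, Z)), add(add(SZ, SSZ), add(Z, Z))))))))
  step 22: S(S(S(S(add(add(SSZ, add(Z, Z)), mul(add(add(SZ, mul(Z, SSSZ)), mul(Z, Z)), add(add(SZ, SSZ), add(Z, Z))))))))
  step 23: S(S(S(S(add(S(add(SZ, add(Z, Z))), mul(add(add(SZ, mul(Z, SSSZ)), mul(Z, Z)), add(add(SZ, SSZ), add(Z, Z))))))))
  step 24: S(S(S(S(S(add(add(SZ, add(Z, Z)), mul(add(add(SZ, mul(Z, SSSZ)), mul(Z, Z)), add(add(SZ, SSZ), add(Z, Z)))))))))
  step 25: S(S(S(S(S(add(S(add(Z, add(Z, Z))), mul(add(add(SZ, mul(Z, SSSZ)), mul(Z, Z)), add(add(SZ, SSZ), add(Z, Z)))))))))
  step 26: S(S(S(S(S(S(add(add(Z, add(Z, Z)), mul(add(add(SZ, mul(Z, SSSZ)), mul(Z, Z)), add(add(SZ, SSZ), add(Z, Z))))))))))
  step 27: S(S(S(S(S(S(add(add(Z, Z), mul(add(add(SZ, mul(Z, SSSZ)), mul(Z, Z)), add(add(SZ, SSZ), add(Z, Z))))))))))
  step 28: S(S(S(S(S(S(add(Z, mul(add(add(SZ, mul(Z, SSSZ)), mul(Z, Z)), add(add(SZ, SSZ), add(Z, Z))))))))))
  step 29: S(S(S(S(S(S(mul(add(add(SZ, mul(Z, SSSZ)), mul(Z, Z)), add(add(SZ, SSZ), add(Z, Z)))))))))
  step 30: S(S(S(S(S(S(mul(add(S(add(Z, mul(Z, SSSZ))), mul(Z, Z)), add(add(SZ, SSZ), add(Z, Z)))))))))
  step 31: S(S(S(S(S(S(mul(S(add(add(Z, mul(Z, SSSZ)), mul(Z, Z))), add(add(SZ, SSZ), add(Z, Z)))))))))
  step 32: S(S(S(S(S(S(add(add(add(SZ, SSZ), add(Z, Z)), mul(add(add(Z, mul(Z, SSSZ)), mul(Z, Z)), add(add(SZ, SSZ), add(Z, Z))))))))))
  step 33: S(S(S(S(S(S(add(add(S(add(Z, SSZ)), add(Z, Z)), mul(add(add(Z, mul(Z, SSSZ)), mul(Z, Z)), add(add(SZ, SSZ), add(Z, Z))))))))))
  step 34: S(S(S(S(S(S(add(S(add(add(Z, SSZ), add(Z, Z))), mul(add(add(Z, mul(Z, SSSZ)), mul(Z, Z)), add(add(SZ, SSZ), add(Z, Z))))))))))
  step 35: S(S(S(S(S(S(S(add(add(add(Z, SSZ), add(Z, Z)), mul(add(add(Z, mul(Z, SSSZ)), mul(Z, Z)), add(add(SZ, SSZ), add(Z, Z)))))))))))
  step 36: S(S(S(S(S(S(S(add(add(SSZ, add(Z, Z)), mul(add(add(Z, mul(Z, SSSZ)), mul(Z, Z)), add(add(SZ, SSZ), add(Z, Z)))))))))))
  step 37: S(S(S(S(S(S(S(add(S(add(SZ, add(Z, Z))), mul(add(add(Z, mul(Z, SSSZ)), mul(Z, Z)), add(add(SZ, SSZ), add(Z, Z)))))))))))
  step 38: S(S(S(S(S(S(S(S(add(add(SZ, add(Z, Z)), mul(add(add(Z, mul(Z, SSSZ)), mul(Z, Z)), add(add(SZ, SSZ), add(Z, Z))))))))))))
  step 39: S(S(S(S(S(S(S(S(add(S(add(Z, add(Z, Z))), mul(add(add(Z, mul(Z, SSSZ)), mul(Z, Z)), add(add(SZ, SSZ), add(Z, Z))))))))))))
  step 40: S(S(S(S(S(S(S(S(S(add(add(Z, add(Z, Z)), mul(add(add(Z, mul(Z, SSSZ)), mul(Z, Z)), add(add(SZ, SSZ), add(Z, Z)))))))))))))
  step 41: S(S(S(S(S(S(S(S(S(add(add(Z, Z), mul(add(add(Z, mul(Z, SSSZ)), mul(Z, Z)), add(add(SZ, SSZ), add(Z, Z)))))))))))))
  step 42: S(S(S(S(S(S(S(S(S(add(Z, mul(add(add(Z, mul(Z, SSSZ)), mul(Z, Z)), add(add(SZ, SSZ), add(Z, Z)))))))))))))
  step 43: S(S(S(S(S(S(S(S(S(mul(add(add(Z, mul(Z, SSSZ)), mul(Z, Z)), add(add(SZ, SSZ), add(Z, Z))))))))))))
  step 44: S(S(S(S(S(S(S(S(S(mul(add(mul(Z, SSSZ), mul(Z, Z)), add(add(SZ, SSZ), add(Z, Z))))))))))))
  step 45: S(S(S(S(S(S(S(S(S(mul(add(Z, mul(Z, Z)), add(add(SZ, SSZ), add(Z, Z))))))))))))
  step 46: S(S(S(S(S(S(S(S(S(mul(mul(Z, Z), add(add(SZ, SSZ), add(Z, Z))))))))))))
  step 47: S(S(S(S(S(S(S(S(S(mul(Z, add(add(SZ, SSZ), add(Z, Z))))))))))))
  step 48: S^9(Z)

Answer: YES — reaches normal form S^9(Z) in 48 ≤ 50 steps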